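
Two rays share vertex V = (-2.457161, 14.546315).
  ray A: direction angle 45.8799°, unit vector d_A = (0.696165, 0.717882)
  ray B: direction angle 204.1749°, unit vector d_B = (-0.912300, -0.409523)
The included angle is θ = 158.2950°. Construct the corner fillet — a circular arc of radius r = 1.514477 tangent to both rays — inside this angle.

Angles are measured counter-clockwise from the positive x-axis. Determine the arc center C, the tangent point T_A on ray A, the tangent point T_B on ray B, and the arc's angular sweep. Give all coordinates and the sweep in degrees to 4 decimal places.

center=(-3.3423,15.8091) T_A=(-2.2550,14.7547) T_B=(-2.7220,14.4274) sweep=21.7050

bisector direction at 125.0274° = (-0.573968,0.818878)
center distance |VC| = r/sin(θ/2) = 1.514477/sin(79.1475°) = 1.542056
C = V + |VC|·bis = (-3.3423,15.8091)
T_A = V + ((C−V)·d_A)·d_A = V + 0.2903·d_A = (-2.2550,14.7547)
T_B = V + ((C−V)·d_B)·d_B = V + 0.2903·d_B = (-2.7220,14.4274)
sweep = 180° − θ = 21.7050°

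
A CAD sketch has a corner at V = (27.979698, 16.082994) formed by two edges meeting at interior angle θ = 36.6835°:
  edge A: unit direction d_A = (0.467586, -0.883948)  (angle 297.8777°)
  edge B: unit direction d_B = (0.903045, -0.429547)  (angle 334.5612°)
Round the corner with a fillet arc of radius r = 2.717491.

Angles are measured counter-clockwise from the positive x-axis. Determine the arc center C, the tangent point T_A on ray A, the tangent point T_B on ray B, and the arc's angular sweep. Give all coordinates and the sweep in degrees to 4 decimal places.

bisector direction at 316.2194° = (0.721995,-0.691898)
center distance |VC| = r/sin(θ/2) = 2.717491/sin(18.3418°) = 8.635613
C = V + |VC|·bis = (34.2146,10.1080)
T_A = V + ((C−V)·d_A)·d_A = V + 8.1969·d_A = (31.8124,8.8374)
T_B = V + ((C−V)·d_B)·d_B = V + 8.1969·d_B = (35.3819,12.5620)
sweep = 180° − θ = 143.3165°

center=(34.2146,10.1080) T_A=(31.8124,8.8374) T_B=(35.3819,12.5620) sweep=143.3165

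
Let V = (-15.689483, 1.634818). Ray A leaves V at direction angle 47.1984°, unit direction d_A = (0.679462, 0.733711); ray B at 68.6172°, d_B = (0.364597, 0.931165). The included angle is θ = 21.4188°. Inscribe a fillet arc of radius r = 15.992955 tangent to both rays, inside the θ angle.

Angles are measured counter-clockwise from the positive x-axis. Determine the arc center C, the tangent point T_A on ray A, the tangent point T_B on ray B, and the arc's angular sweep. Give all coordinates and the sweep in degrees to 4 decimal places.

bisector direction at 57.9078° = (0.531283,0.847194)
center distance |VC| = r/sin(θ/2) = 15.992955/sin(10.7094°) = 86.063297
C = V + |VC|·bis = (30.0345,74.5471)
T_A = V + ((C−V)·d_A)·d_A = V + 84.5643·d_A = (41.7687,63.6805)
T_B = V + ((C−V)·d_B)·d_B = V + 84.5643·d_B = (15.1424,80.3781)
sweep = 180° − θ = 158.5812°

center=(30.0345,74.5471) T_A=(41.7687,63.6805) T_B=(15.1424,80.3781) sweep=158.5812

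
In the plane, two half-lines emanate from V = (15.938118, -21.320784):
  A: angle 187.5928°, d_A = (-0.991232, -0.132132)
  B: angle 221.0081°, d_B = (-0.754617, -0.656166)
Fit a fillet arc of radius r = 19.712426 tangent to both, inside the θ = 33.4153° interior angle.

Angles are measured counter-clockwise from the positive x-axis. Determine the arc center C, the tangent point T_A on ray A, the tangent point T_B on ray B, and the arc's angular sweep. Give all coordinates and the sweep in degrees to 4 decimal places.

center=(-46.5545,-49.5379) T_A=(-49.1591,-29.9983) T_B=(-33.6199,-64.4132) sweep=146.5847

bisector direction at 204.3005° = (-0.911400,-0.411522)
center distance |VC| = r/sin(θ/2) = 19.712426/sin(16.7077°) = 68.567726
C = V + |VC|·bis = (-46.5545,-49.5379)
T_A = V + ((C−V)·d_A)·d_A = V + 65.6731·d_A = (-49.1591,-29.9983)
T_B = V + ((C−V)·d_B)·d_B = V + 65.6731·d_B = (-33.6199,-64.4132)
sweep = 180° − θ = 146.5847°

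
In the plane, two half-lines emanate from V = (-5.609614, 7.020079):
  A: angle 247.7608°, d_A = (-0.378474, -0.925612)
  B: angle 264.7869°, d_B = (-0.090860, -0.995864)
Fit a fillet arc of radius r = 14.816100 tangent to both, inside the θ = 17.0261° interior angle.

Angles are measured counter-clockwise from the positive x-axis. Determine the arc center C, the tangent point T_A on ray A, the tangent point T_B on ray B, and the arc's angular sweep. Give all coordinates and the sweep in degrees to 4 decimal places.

center=(-29.3580,-90.2069) T_A=(-43.0720,-84.5994) T_B=(-14.6032,-91.5531) sweep=162.9739

bisector direction at 256.2738° = (-0.237282,-0.971441)
center distance |VC| = r/sin(θ/2) = 14.816100/sin(8.5130°) = 100.085337
C = V + |VC|·bis = (-29.3580,-90.2069)
T_A = V + ((C−V)·d_A)·d_A = V + 98.9826·d_A = (-43.0720,-84.5994)
T_B = V + ((C−V)·d_B)·d_B = V + 98.9826·d_B = (-14.6032,-91.5531)
sweep = 180° − θ = 162.9739°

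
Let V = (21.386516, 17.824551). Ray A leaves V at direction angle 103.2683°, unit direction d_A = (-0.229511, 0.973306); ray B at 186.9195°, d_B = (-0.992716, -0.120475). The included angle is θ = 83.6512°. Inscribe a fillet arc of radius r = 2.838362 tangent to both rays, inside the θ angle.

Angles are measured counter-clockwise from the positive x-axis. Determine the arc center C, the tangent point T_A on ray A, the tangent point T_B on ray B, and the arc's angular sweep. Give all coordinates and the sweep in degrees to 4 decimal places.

center=(17.8960,20.2601) T_A=(20.6586,20.9116) T_B=(18.2379,17.4424) sweep=96.3488

bisector direction at 145.0939° = (-0.820091,0.572233)
center distance |VC| = r/sin(θ/2) = 2.838362/sin(41.8256°) = 4.256274
C = V + |VC|·bis = (17.8960,20.2601)
T_A = V + ((C−V)·d_A)·d_A = V + 3.1717·d_A = (20.6586,20.9116)
T_B = V + ((C−V)·d_B)·d_B = V + 3.1717·d_B = (18.2379,17.4424)
sweep = 180° − θ = 96.3488°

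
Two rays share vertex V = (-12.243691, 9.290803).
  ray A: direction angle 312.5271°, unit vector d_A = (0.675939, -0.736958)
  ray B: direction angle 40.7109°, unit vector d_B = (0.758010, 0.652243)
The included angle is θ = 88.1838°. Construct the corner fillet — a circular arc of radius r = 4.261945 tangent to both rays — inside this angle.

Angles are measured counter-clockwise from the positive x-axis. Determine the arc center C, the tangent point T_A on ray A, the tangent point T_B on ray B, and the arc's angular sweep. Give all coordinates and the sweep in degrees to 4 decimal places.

bisector direction at 356.6190° = (0.998259,-0.058975)
center distance |VC| = r/sin(θ/2) = 4.261945/sin(44.0919°) = 6.125145
C = V + |VC|·bis = (-6.1292,8.9296)
T_A = V + ((C−V)·d_A)·d_A = V + 4.3992·d_A = (-9.2701,6.0488)
T_B = V + ((C−V)·d_B)·d_B = V + 4.3992·d_B = (-8.9090,12.1602)
sweep = 180° − θ = 91.8162°

center=(-6.1292,8.9296) T_A=(-9.2701,6.0488) T_B=(-8.9090,12.1602) sweep=91.8162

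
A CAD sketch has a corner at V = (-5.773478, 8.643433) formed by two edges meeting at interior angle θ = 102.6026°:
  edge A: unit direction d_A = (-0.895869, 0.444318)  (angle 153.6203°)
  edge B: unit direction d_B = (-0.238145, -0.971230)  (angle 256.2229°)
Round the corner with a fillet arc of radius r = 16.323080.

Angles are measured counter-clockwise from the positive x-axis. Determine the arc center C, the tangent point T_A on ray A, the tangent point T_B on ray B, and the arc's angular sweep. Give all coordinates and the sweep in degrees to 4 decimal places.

center=(-24.7411,-0.1697) T_A=(-17.4884,14.4536) T_B=(-8.8876,-4.0570) sweep=77.3974

bisector direction at 204.9216° = (-0.906885,-0.421378)
center distance |VC| = r/sin(θ/2) = 16.323080/sin(51.3013°) = 20.915104
C = V + |VC|·bis = (-24.7411,-0.1697)
T_A = V + ((C−V)·d_A)·d_A = V + 13.0766·d_A = (-17.4884,14.4536)
T_B = V + ((C−V)·d_B)·d_B = V + 13.0766·d_B = (-8.8876,-4.0570)
sweep = 180° − θ = 77.3974°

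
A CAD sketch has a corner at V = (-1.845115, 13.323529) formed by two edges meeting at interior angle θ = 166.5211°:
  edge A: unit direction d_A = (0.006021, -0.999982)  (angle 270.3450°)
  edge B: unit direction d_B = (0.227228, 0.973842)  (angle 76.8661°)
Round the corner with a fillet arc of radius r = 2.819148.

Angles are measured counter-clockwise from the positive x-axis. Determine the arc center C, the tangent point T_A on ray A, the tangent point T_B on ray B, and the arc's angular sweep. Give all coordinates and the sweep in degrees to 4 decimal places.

bisector direction at 353.6056° = (0.993779,-0.111373)
center distance |VC| = r/sin(θ/2) = 2.819148/sin(83.2605°) = 2.838764
C = V + |VC|·bis = (0.9760,13.0074)
T_A = V + ((C−V)·d_A)·d_A = V + 0.3331·d_A = (-1.8431,12.9904)
T_B = V + ((C−V)·d_B)·d_B = V + 0.3331·d_B = (-1.7694,13.6480)
sweep = 180° − θ = 13.4789°

center=(0.9760,13.0074) T_A=(-1.8431,12.9904) T_B=(-1.7694,13.6480) sweep=13.4789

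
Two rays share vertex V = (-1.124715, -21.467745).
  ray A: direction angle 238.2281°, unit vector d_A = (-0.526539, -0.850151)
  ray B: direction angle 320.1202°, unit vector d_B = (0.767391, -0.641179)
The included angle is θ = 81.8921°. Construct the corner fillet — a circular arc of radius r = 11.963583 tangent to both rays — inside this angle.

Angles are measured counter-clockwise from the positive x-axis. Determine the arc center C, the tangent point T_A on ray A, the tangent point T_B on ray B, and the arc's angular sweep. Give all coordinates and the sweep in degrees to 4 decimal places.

center=(1.7858,-39.4895) T_A=(-8.3850,-33.1902) T_B=(9.4566,-30.3088) sweep=98.1079

bisector direction at 279.1741° = (0.159436,-0.987208)
center distance |VC| = r/sin(θ/2) = 11.963583/sin(40.9460°) = 18.255310
C = V + |VC|·bis = (1.7858,-39.4895)
T_A = V + ((C−V)·d_A)·d_A = V + 13.7887·d_A = (-8.3850,-33.1902)
T_B = V + ((C−V)·d_B)·d_B = V + 13.7887·d_B = (9.4566,-30.3088)
sweep = 180° − θ = 98.1079°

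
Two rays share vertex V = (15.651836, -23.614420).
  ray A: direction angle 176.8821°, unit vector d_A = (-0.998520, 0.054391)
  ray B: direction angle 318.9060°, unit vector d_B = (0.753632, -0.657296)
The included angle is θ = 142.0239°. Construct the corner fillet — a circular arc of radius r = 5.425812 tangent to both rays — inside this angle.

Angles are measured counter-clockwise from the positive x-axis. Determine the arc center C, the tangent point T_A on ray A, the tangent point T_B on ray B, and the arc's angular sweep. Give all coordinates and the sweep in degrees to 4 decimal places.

center=(13.4925,-28.9307) T_A=(13.7876,-23.5129) T_B=(17.0589,-24.8416) sweep=37.9761

bisector direction at 247.8941° = (-0.376320,-0.926490)
center distance |VC| = r/sin(θ/2) = 5.425812/sin(71.0119°) = 5.738039
C = V + |VC|·bis = (13.4925,-28.9307)
T_A = V + ((C−V)·d_A)·d_A = V + 1.8670·d_A = (13.7876,-23.5129)
T_B = V + ((C−V)·d_B)·d_B = V + 1.8670·d_B = (17.0589,-24.8416)
sweep = 180° − θ = 37.9761°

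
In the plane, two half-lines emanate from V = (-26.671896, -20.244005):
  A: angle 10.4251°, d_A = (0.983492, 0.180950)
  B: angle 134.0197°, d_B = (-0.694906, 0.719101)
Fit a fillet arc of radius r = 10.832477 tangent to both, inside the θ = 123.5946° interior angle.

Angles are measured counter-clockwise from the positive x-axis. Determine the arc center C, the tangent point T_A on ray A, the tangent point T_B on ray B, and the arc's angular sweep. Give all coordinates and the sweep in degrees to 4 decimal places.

bisector direction at 72.2224° = (0.305323,0.952249)
center distance |VC| = r/sin(θ/2) = 10.832477/sin(61.7973°) = 12.291738
C = V + |VC|·bis = (-22.9189,-8.5392)
T_A = V + ((C−V)·d_A)·d_A = V + 5.8090·d_A = (-20.9588,-19.1929)
T_B = V + ((C−V)·d_B)·d_B = V + 5.8090·d_B = (-30.7086,-16.0668)
sweep = 180° − θ = 56.4054°

center=(-22.9189,-8.5392) T_A=(-20.9588,-19.1929) T_B=(-30.7086,-16.0668) sweep=56.4054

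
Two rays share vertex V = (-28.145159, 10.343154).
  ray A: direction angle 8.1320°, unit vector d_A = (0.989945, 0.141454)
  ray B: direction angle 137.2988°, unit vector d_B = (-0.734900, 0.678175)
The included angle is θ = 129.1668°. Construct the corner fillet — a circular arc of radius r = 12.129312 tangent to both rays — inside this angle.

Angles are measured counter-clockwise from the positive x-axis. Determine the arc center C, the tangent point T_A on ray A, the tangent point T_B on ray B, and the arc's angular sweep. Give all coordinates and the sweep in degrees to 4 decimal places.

bisector direction at 72.7154° = (0.297118,0.954841)
center distance |VC| = r/sin(θ/2) = 12.129312/sin(64.5834°) = 13.429102
C = V + |VC|·bis = (-24.1551,23.1658)
T_A = V + ((C−V)·d_A)·d_A = V + 5.7637·d_A = (-22.4394,11.1585)
T_B = V + ((C−V)·d_B)·d_B = V + 5.7637·d_B = (-32.3809,14.2520)
sweep = 180° − θ = 50.8332°

center=(-24.1551,23.1658) T_A=(-22.4394,11.1585) T_B=(-32.3809,14.2520) sweep=50.8332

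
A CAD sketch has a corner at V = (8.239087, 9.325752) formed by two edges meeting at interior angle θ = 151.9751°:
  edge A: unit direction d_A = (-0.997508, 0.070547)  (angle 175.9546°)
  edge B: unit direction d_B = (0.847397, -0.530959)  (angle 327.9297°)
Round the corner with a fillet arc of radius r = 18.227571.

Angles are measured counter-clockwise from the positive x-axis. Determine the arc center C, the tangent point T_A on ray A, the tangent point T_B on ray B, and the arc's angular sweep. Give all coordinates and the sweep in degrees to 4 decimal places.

center=(2.4157,-8.5355) T_A=(3.7016,9.6467) T_B=(12.0938,6.9105) sweep=28.0249

bisector direction at 251.9421° = (-0.309977,-0.950744)
center distance |VC| = r/sin(θ/2) = 18.227571/sin(75.9875°) = 18.786601
C = V + |VC|·bis = (2.4157,-8.5355)
T_A = V + ((C−V)·d_A)·d_A = V + 4.5489·d_A = (3.7016,9.6467)
T_B = V + ((C−V)·d_B)·d_B = V + 4.5489·d_B = (12.0938,6.9105)
sweep = 180° − θ = 28.0249°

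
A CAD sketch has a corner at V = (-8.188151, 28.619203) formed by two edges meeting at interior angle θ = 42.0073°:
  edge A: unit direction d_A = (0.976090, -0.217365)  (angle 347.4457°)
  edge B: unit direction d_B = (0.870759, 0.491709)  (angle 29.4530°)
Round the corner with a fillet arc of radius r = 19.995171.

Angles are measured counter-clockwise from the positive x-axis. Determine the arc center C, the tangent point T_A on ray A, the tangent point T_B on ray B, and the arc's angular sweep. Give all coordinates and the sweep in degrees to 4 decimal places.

center=(46.9922,36.8161) T_A=(42.6459,17.2990) T_B=(37.1604,54.2271) sweep=137.9927

bisector direction at 8.4493° = (0.989146,0.146935)
center distance |VC| = r/sin(θ/2) = 19.995171/sin(21.0037°) = 55.785829
C = V + |VC|·bis = (46.9922,36.8161)
T_A = V + ((C−V)·d_A)·d_A = V + 52.0793·d_A = (42.6459,17.2990)
T_B = V + ((C−V)·d_B)·d_B = V + 52.0793·d_B = (37.1604,54.2271)
sweep = 180° − θ = 137.9927°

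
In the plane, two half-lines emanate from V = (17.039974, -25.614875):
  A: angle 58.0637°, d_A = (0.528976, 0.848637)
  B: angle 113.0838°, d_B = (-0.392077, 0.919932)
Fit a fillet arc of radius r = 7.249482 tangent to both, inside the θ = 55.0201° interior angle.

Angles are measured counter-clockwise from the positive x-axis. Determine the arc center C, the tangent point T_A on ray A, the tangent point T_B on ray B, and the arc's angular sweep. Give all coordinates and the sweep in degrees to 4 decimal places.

bisector direction at 85.5738° = (0.077176,0.997017)
center distance |VC| = r/sin(θ/2) = 7.249482/sin(27.5100°) = 15.694774
C = V + |VC|·bis = (18.2512,-9.9669)
T_A = V + ((C−V)·d_A)·d_A = V + 13.9202·d_A = (24.4034,-13.8017)
T_B = V + ((C−V)·d_B)·d_B = V + 13.9202·d_B = (11.5822,-12.8093)
sweep = 180° − θ = 124.9799°

center=(18.2512,-9.9669) T_A=(24.4034,-13.8017) T_B=(11.5822,-12.8093) sweep=124.9799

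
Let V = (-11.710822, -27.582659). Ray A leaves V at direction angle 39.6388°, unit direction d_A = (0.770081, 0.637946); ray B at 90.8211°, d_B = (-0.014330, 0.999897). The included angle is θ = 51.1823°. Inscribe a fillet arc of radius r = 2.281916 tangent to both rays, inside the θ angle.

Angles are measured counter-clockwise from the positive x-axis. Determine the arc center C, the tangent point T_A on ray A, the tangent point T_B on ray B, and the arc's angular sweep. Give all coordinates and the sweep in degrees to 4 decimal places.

bisector direction at 65.2300° = (0.418978,0.907997)
center distance |VC| = r/sin(θ/2) = 2.281916/sin(25.5911°) = 5.282868
C = V + |VC|·bis = (-9.4974,-22.7858)
T_A = V + ((C−V)·d_A)·d_A = V + 4.7646·d_A = (-8.0417,-24.5431)
T_B = V + ((C−V)·d_B)·d_B = V + 4.7646·d_B = (-11.7791,-22.8185)
sweep = 180° − θ = 128.8177°

center=(-9.4974,-22.7858) T_A=(-8.0417,-24.5431) T_B=(-11.7791,-22.8185) sweep=128.8177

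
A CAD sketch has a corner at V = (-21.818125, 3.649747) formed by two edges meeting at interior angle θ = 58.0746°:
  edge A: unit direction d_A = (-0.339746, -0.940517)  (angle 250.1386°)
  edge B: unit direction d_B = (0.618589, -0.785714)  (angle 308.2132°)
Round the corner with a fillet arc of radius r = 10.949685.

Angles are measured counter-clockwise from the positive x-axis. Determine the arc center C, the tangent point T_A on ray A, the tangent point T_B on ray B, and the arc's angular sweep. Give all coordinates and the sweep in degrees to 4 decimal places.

bisector direction at 279.1759° = (0.159466,-0.987203)
center distance |VC| = r/sin(θ/2) = 10.949685/sin(29.0373°) = 22.559046
C = V + |VC|·bis = (-18.2207,-18.6206)
T_A = V + ((C−V)·d_A)·d_A = V + 19.7235·d_A = (-28.5191,-14.9005)
T_B = V + ((C−V)·d_B)·d_B = V + 19.7235·d_B = (-9.6174,-11.8473)
sweep = 180° − θ = 121.9254°

center=(-18.2207,-18.6206) T_A=(-28.5191,-14.9005) T_B=(-9.6174,-11.8473) sweep=121.9254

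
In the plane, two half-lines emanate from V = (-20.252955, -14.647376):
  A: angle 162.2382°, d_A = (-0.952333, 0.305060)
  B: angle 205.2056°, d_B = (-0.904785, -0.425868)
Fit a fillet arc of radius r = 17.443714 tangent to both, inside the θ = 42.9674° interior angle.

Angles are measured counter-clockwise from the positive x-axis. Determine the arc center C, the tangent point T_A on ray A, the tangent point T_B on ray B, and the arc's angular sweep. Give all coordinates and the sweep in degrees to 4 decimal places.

center=(-67.7821,-17.7392) T_A=(-62.4608,-1.1270) T_B=(-60.3534,-33.5220) sweep=137.0326

bisector direction at 183.7219° = (-0.997891,-0.064914)
center distance |VC| = r/sin(θ/2) = 17.443714/sin(21.4837°) = 47.629641
C = V + |VC|·bis = (-67.7821,-17.7392)
T_A = V + ((C−V)·d_A)·d_A = V + 44.3204·d_A = (-62.4608,-1.1270)
T_B = V + ((C−V)·d_B)·d_B = V + 44.3204·d_B = (-60.3534,-33.5220)
sweep = 180° − θ = 137.0326°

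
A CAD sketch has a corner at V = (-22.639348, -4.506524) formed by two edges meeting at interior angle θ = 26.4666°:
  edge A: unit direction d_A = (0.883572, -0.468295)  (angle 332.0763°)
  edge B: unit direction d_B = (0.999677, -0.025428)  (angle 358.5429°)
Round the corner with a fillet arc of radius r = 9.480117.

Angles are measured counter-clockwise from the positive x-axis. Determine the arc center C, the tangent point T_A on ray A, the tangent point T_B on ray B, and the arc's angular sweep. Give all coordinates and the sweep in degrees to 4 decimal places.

bisector direction at 345.3096° = (0.967310,-0.253596)
center distance |VC| = r/sin(θ/2) = 9.480117/sin(13.2333°) = 41.412960
C = V + |VC|·bis = (17.4198,-15.0087)
T_A = V + ((C−V)·d_A)·d_A = V + 40.3133·d_A = (12.9803,-23.3850)
T_B = V + ((C−V)·d_B)·d_B = V + 40.3133·d_B = (17.6609,-5.5316)
sweep = 180° − θ = 153.5334°

center=(17.4198,-15.0087) T_A=(12.9803,-23.3850) T_B=(17.6609,-5.5316) sweep=153.5334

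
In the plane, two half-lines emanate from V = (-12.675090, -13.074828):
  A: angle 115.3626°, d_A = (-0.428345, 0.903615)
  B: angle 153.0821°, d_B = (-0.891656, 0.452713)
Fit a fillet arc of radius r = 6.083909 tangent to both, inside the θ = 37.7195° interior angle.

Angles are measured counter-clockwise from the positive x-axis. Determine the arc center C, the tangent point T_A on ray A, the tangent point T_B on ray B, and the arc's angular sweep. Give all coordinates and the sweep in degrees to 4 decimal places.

center=(-25.8016,0.4130) T_A=(-20.3041,3.0190) T_B=(-28.5559,-5.0118) sweep=142.2805

bisector direction at 134.2224° = (-0.697445,0.716639)
center distance |VC| = r/sin(θ/2) = 6.083909/sin(18.8597°) = 18.820906
C = V + |VC|·bis = (-25.8016,0.4130)
T_A = V + ((C−V)·d_A)·d_A = V + 17.8105·d_A = (-20.3041,3.0190)
T_B = V + ((C−V)·d_B)·d_B = V + 17.8105·d_B = (-28.5559,-5.0118)
sweep = 180° − θ = 142.2805°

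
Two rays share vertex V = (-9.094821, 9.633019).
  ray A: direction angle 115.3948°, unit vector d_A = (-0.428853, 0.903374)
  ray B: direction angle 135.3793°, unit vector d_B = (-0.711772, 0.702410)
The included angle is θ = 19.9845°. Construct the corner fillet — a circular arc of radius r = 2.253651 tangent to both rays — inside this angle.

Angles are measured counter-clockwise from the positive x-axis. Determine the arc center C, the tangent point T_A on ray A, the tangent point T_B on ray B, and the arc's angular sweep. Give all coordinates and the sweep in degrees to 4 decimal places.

bisector direction at 125.3871° = (-0.579097,0.815259)
center distance |VC| = r/sin(θ/2) = 2.253651/sin(9.9923°) = 12.988222
C = V + |VC|·bis = (-16.6163,20.2218)
T_A = V + ((C−V)·d_A)·d_A = V + 12.7912·d_A = (-14.5804,21.1883)
T_B = V + ((C−V)·d_B)·d_B = V + 12.7912·d_B = (-18.1992,18.6177)
sweep = 180° − θ = 160.0155°

center=(-16.6163,20.2218) T_A=(-14.5804,21.1883) T_B=(-18.1992,18.6177) sweep=160.0155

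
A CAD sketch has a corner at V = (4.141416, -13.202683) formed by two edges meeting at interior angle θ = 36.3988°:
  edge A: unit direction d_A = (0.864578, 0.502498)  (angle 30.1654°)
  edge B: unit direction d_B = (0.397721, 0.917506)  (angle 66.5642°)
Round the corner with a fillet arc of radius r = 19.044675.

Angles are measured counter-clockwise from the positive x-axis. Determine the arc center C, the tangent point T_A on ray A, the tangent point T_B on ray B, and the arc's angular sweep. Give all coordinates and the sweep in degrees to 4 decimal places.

center=(44.6537,32.3710) T_A=(54.2236,15.9054) T_B=(27.1801,39.9455) sweep=143.6012

bisector direction at 48.3648° = (0.664386,0.747390)
center distance |VC| = r/sin(θ/2) = 19.044675/sin(18.1994°) = 60.977113
C = V + |VC|·bis = (44.6537,32.3710)
T_A = V + ((C−V)·d_A)·d_A = V + 57.9268·d_A = (54.2236,15.9054)
T_B = V + ((C−V)·d_B)·d_B = V + 57.9268·d_B = (27.1801,39.9455)
sweep = 180° − θ = 143.6012°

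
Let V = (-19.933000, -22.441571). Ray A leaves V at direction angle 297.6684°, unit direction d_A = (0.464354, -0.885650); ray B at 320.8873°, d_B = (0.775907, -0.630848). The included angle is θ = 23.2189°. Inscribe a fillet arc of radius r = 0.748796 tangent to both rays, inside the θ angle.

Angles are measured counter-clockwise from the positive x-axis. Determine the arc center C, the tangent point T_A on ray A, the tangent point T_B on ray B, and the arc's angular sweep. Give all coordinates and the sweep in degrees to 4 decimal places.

bisector direction at 309.2779° = (0.633082,-0.774085)
center distance |VC| = r/sin(θ/2) = 0.748796/sin(11.6095°) = 3.720920
C = V + |VC|·bis = (-17.5774,-25.3219)
T_A = V + ((C−V)·d_A)·d_A = V + 3.6448·d_A = (-18.2405,-25.6696)
T_B = V + ((C−V)·d_B)·d_B = V + 3.6448·d_B = (-17.1050,-24.7409)
sweep = 180° − θ = 156.7811°

center=(-17.5774,-25.3219) T_A=(-18.2405,-25.6696) T_B=(-17.1050,-24.7409) sweep=156.7811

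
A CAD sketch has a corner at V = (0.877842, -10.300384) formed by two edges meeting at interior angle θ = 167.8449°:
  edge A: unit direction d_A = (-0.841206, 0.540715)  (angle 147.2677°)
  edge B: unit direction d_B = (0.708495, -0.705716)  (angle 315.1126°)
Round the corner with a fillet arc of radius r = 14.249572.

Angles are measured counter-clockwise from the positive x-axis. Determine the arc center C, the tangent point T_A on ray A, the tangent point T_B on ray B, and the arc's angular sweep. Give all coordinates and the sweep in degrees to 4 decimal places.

bisector direction at 231.1902° = (-0.626738,-0.779230)
center distance |VC| = r/sin(θ/2) = 14.249572/sin(83.9224°) = 14.330114
C = V + |VC|·bis = (-8.1034,-21.4668)
T_A = V + ((C−V)·d_A)·d_A = V + 1.5172·d_A = (-0.3984,-9.4800)
T_B = V + ((C−V)·d_B)·d_B = V + 1.5172·d_B = (1.9528,-11.3711)
sweep = 180° − θ = 12.1551°

center=(-8.1034,-21.4668) T_A=(-0.3984,-9.4800) T_B=(1.9528,-11.3711) sweep=12.1551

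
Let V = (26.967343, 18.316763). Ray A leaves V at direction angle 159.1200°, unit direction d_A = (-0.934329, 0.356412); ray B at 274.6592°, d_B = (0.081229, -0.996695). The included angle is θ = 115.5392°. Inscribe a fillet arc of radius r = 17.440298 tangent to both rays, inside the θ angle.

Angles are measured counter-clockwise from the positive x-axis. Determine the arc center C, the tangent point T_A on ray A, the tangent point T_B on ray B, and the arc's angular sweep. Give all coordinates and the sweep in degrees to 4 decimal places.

bisector direction at 216.8896° = (-0.799794,-0.600275)
center distance |VC| = r/sin(θ/2) = 17.440298/sin(57.7696°) = 20.617195
C = V + |VC|·bis = (10.4778,5.9408)
T_A = V + ((C−V)·d_A)·d_A = V + 10.9957·d_A = (16.6938,22.2358)
T_B = V + ((C−V)·d_B)·d_B = V + 10.9957·d_B = (27.8605,7.3574)
sweep = 180° − θ = 64.4608°

center=(10.4778,5.9408) T_A=(16.6938,22.2358) T_B=(27.8605,7.3574) sweep=64.4608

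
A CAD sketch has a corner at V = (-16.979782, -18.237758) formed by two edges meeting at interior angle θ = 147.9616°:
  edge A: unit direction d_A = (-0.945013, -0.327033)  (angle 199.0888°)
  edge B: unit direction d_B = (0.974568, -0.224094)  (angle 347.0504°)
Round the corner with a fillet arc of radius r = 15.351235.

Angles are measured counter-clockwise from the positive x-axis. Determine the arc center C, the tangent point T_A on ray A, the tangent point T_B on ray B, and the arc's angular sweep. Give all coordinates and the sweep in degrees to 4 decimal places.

center=(-16.1245,-34.1863) T_A=(-21.1449,-19.6791) T_B=(-12.6844,-19.2254) sweep=32.0384

bisector direction at 273.0696° = (0.053549,-0.998565)
center distance |VC| = r/sin(θ/2) = 15.351235/sin(73.9808°) = 15.971417
C = V + |VC|·bis = (-16.1245,-34.1863)
T_A = V + ((C−V)·d_A)·d_A = V + 4.4075·d_A = (-21.1449,-19.6791)
T_B = V + ((C−V)·d_B)·d_B = V + 4.4075·d_B = (-12.6844,-19.2254)
sweep = 180° − θ = 32.0384°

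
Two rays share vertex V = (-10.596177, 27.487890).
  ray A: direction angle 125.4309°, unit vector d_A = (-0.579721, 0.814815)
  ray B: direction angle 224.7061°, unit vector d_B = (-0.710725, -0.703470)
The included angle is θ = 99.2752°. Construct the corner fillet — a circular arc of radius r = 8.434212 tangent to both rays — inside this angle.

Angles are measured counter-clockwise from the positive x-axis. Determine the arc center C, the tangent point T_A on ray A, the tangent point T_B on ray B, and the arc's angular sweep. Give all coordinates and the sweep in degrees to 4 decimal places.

center=(-21.6243,28.4394) T_A=(-14.7519,33.3289) T_B=(-15.6910,22.4450) sweep=80.7248

bisector direction at 175.0685° = (-0.996298,0.085965)
center distance |VC| = r/sin(θ/2) = 8.434212/sin(49.6376°) = 11.069050
C = V + |VC|·bis = (-21.6243,28.4394)
T_A = V + ((C−V)·d_A)·d_A = V + 7.1685·d_A = (-14.7519,33.3289)
T_B = V + ((C−V)·d_B)·d_B = V + 7.1685·d_B = (-15.6910,22.4450)
sweep = 180° − θ = 80.7248°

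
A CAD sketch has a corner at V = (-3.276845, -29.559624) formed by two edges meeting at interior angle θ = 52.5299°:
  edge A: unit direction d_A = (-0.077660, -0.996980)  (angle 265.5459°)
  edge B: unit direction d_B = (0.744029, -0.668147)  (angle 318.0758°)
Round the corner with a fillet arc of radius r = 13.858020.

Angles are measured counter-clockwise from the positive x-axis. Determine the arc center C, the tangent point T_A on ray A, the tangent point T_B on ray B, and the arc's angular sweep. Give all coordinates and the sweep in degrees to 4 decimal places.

bisector direction at 291.8109° = (0.371544,-0.928415)
center distance |VC| = r/sin(θ/2) = 13.858020/sin(26.2649°) = 31.315953
C = V + |VC|·bis = (8.3584,-58.6338)
T_A = V + ((C−V)·d_A)·d_A = V + 28.0828·d_A = (-5.4578,-57.5576)
T_B = V + ((C−V)·d_B)·d_B = V + 28.0828·d_B = (17.6176,-48.3231)
sweep = 180° − θ = 127.4701°

center=(8.3584,-58.6338) T_A=(-5.4578,-57.5576) T_B=(17.6176,-48.3231) sweep=127.4701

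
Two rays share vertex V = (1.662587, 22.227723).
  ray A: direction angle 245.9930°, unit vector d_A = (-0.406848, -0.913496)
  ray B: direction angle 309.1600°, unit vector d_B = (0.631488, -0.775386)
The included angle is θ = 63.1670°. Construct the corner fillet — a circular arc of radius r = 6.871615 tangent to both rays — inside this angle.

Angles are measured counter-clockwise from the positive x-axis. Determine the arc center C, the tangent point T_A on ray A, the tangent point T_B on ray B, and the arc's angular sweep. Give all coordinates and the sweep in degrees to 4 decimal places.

center=(3.3925,9.2220) T_A=(-2.8847,12.0177) T_B=(8.7206,13.5613) sweep=116.8330

bisector direction at 277.5765° = (0.131850,-0.991270)
center distance |VC| = r/sin(θ/2) = 6.871615/sin(31.5835°) = 13.120264
C = V + |VC|·bis = (3.3925,9.2220)
T_A = V + ((C−V)·d_A)·d_A = V + 11.1769·d_A = (-2.8847,12.0177)
T_B = V + ((C−V)·d_B)·d_B = V + 11.1769·d_B = (8.7206,13.5613)
sweep = 180° − θ = 116.8330°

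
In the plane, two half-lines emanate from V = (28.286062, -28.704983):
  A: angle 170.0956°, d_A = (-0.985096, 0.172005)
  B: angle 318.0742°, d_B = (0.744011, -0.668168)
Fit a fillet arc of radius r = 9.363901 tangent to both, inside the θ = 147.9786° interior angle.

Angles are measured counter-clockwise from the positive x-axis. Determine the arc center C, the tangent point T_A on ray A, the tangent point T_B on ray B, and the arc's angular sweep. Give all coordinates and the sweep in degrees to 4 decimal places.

center=(24.0285,-37.4672) T_A=(25.6392,-28.2428) T_B=(30.2852,-30.5003) sweep=32.0214

bisector direction at 244.0849° = (-0.437039,-0.899443)
center distance |VC| = r/sin(θ/2) = 9.363901/sin(73.9893°) = 9.741783
C = V + |VC|·bis = (24.0285,-37.4672)
T_A = V + ((C−V)·d_A)·d_A = V + 2.6869·d_A = (25.6392,-28.2428)
T_B = V + ((C−V)·d_B)·d_B = V + 2.6869·d_B = (30.2852,-30.5003)
sweep = 180° − θ = 32.0214°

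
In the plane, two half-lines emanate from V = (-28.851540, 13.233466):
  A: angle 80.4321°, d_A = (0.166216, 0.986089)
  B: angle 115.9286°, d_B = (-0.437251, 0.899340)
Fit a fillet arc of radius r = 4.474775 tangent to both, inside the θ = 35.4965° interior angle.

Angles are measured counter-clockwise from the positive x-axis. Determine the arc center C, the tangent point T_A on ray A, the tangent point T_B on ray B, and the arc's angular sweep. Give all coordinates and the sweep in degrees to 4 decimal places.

bisector direction at 98.1804° = (-0.142289,0.989825)
center distance |VC| = r/sin(θ/2) = 4.474775/sin(17.7482°) = 14.679325
C = V + |VC|·bis = (-30.9403,27.7634)
T_A = V + ((C−V)·d_A)·d_A = V + 13.9807·d_A = (-26.5277,27.0196)
T_B = V + ((C−V)·d_B)·d_B = V + 13.9807·d_B = (-34.9646,25.8068)
sweep = 180° − θ = 144.5035°

center=(-30.9403,27.7634) T_A=(-26.5277,27.0196) T_B=(-34.9646,25.8068) sweep=144.5035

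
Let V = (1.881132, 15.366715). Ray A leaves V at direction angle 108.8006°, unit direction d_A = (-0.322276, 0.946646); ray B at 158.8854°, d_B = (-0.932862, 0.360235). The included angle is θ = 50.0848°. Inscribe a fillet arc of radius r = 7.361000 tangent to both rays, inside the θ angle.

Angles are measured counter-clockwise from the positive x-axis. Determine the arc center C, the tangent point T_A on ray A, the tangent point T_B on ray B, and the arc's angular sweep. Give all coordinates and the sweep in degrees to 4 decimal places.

center=(-10.1647,27.9091) T_A=(-3.1964,30.2814) T_B=(-12.8164,21.0423) sweep=129.9152

bisector direction at 133.8430° = (-0.692685,0.721241)
center distance |VC| = r/sin(θ/2) = 7.361000/sin(25.0424°) = 17.390017
C = V + |VC|·bis = (-10.1647,27.9091)
T_A = V + ((C−V)·d_A)·d_A = V + 15.7553·d_A = (-3.1964,30.2814)
T_B = V + ((C−V)·d_B)·d_B = V + 15.7553·d_B = (-12.8164,21.0423)
sweep = 180° − θ = 129.9152°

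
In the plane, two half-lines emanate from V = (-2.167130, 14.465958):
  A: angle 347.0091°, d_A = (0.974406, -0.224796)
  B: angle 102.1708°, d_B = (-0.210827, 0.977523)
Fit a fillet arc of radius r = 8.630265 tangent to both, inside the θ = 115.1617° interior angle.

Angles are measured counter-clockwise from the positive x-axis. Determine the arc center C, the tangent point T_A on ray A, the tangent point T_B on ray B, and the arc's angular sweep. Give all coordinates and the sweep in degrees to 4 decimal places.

center=(5.1136,21.6432) T_A=(3.1736,13.2339) T_B=(-3.3227,19.8237) sweep=64.8383

bisector direction at 44.5899° = (0.712149,0.702028)
center distance |VC| = r/sin(θ/2) = 8.630265/sin(57.5808°) = 10.223630
C = V + |VC|·bis = (5.1136,21.6432)
T_A = V + ((C−V)·d_A)·d_A = V + 5.4810·d_A = (3.1736,13.2339)
T_B = V + ((C−V)·d_B)·d_B = V + 5.4810·d_B = (-3.3227,19.8237)
sweep = 180° − θ = 64.8383°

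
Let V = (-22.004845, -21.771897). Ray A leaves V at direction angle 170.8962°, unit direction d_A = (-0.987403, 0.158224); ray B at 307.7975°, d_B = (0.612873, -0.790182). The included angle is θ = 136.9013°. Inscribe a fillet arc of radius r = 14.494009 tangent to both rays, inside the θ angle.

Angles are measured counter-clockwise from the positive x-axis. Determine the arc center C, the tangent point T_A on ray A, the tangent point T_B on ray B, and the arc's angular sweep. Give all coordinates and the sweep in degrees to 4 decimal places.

center=(-29.9498,-35.1777) T_A=(-27.6565,-20.8663) T_B=(-18.4969,-26.2947) sweep=43.0987

bisector direction at 239.3468° = (-0.509840,-0.860269)
center distance |VC| = r/sin(θ/2) = 14.494009/sin(68.4506°) = 15.583254
C = V + |VC|·bis = (-29.9498,-35.1777)
T_A = V + ((C−V)·d_A)·d_A = V + 5.7238·d_A = (-27.6565,-20.8663)
T_B = V + ((C−V)·d_B)·d_B = V + 5.7238·d_B = (-18.4969,-26.2947)
sweep = 180° − θ = 43.0987°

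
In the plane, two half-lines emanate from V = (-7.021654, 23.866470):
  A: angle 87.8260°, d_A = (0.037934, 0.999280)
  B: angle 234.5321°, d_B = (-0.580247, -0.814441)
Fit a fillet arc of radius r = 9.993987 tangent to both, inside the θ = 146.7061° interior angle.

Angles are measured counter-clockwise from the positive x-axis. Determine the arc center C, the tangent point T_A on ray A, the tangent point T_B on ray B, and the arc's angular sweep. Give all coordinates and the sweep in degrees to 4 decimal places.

center=(-16.8951,27.2317) T_A=(-6.9083,26.8526) T_B=(-8.7556,21.4327) sweep=33.2939

bisector direction at 161.1790° = (-0.946531,0.322612)
center distance |VC| = r/sin(θ/2) = 9.993987/sin(73.3530°) = 10.431177
C = V + |VC|·bis = (-16.8951,27.2317)
T_A = V + ((C−V)·d_A)·d_A = V + 2.9883·d_A = (-6.9083,26.8526)
T_B = V + ((C−V)·d_B)·d_B = V + 2.9883·d_B = (-8.7556,21.4327)
sweep = 180° − θ = 33.2939°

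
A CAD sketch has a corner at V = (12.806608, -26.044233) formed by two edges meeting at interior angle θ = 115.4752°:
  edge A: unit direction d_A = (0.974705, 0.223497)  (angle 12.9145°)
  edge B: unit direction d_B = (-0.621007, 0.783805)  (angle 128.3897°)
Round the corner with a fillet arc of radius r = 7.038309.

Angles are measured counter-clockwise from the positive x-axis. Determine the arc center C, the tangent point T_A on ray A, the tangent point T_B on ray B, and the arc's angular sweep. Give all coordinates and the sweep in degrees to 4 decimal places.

center=(15.5642,-18.1910) T_A=(17.1372,-25.0512) T_B=(10.0475,-22.5618) sweep=64.5248

bisector direction at 70.6521° = (0.331303,0.943524)
center distance |VC| = r/sin(θ/2) = 7.038309/sin(57.7376°) = 8.323328
C = V + |VC|·bis = (15.5642,-18.1910)
T_A = V + ((C−V)·d_A)·d_A = V + 4.4430·d_A = (17.1372,-25.0512)
T_B = V + ((C−V)·d_B)·d_B = V + 4.4430·d_B = (10.0475,-22.5618)
sweep = 180° − θ = 64.5248°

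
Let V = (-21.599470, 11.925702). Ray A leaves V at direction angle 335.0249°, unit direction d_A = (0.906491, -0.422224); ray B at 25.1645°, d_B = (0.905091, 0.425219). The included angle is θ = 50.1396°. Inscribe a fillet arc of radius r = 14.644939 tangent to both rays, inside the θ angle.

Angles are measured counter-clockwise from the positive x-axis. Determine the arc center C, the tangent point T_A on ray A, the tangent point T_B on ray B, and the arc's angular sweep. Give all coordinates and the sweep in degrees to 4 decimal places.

bisector direction at 0.0947° = (0.999999,0.001653)
center distance |VC| = r/sin(θ/2) = 14.644939/sin(25.0698°) = 34.562608
C = V + |VC|·bis = (12.9631,11.9828)
T_A = V + ((C−V)·d_A)·d_A = V + 31.3065·d_A = (6.7796,-1.2927)
T_B = V + ((C−V)·d_B)·d_B = V + 31.3065·d_B = (6.7358,25.2378)
sweep = 180° − θ = 129.8604°

center=(12.9631,11.9828) T_A=(6.7796,-1.2927) T_B=(6.7358,25.2378) sweep=129.8604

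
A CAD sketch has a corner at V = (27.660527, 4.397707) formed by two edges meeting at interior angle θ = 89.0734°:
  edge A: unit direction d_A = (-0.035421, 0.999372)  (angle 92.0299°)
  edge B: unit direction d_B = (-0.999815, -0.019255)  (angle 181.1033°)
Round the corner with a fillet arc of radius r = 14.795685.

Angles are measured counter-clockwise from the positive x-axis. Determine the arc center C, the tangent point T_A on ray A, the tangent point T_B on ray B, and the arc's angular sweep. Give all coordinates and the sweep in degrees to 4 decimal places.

bisector direction at 136.5666° = (-0.726174,0.687511)
center distance |VC| = r/sin(θ/2) = 14.795685/sin(44.5367°) = 21.095527
C = V + |VC|·bis = (12.3415,18.9011)
T_A = V + ((C−V)·d_A)·d_A = V + 15.0369·d_A = (27.1279,19.4252)
T_B = V + ((C−V)·d_B)·d_B = V + 15.0369·d_B = (12.6264,4.1082)
sweep = 180° − θ = 90.9266°

center=(12.3415,18.9011) T_A=(27.1279,19.4252) T_B=(12.6264,4.1082) sweep=90.9266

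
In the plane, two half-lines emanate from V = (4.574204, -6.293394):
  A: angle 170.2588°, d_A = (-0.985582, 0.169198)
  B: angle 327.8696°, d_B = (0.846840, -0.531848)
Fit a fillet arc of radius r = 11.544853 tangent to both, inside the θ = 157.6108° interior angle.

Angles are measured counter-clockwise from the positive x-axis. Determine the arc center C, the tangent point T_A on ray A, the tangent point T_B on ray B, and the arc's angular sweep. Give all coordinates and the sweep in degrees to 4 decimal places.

bisector direction at 249.0642° = (-0.357322,-0.933981)
center distance |VC| = r/sin(θ/2) = 11.544853/sin(78.8054°) = 11.768772
C = V + |VC|·bis = (0.3690,-17.2852)
T_A = V + ((C−V)·d_A)·d_A = V + 2.2848·d_A = (2.3223,-5.9068)
T_B = V + ((C−V)·d_B)·d_B = V + 2.2848·d_B = (6.5091,-7.5086)
sweep = 180° − θ = 22.3892°

center=(0.3690,-17.2852) T_A=(2.3223,-5.9068) T_B=(6.5091,-7.5086) sweep=22.3892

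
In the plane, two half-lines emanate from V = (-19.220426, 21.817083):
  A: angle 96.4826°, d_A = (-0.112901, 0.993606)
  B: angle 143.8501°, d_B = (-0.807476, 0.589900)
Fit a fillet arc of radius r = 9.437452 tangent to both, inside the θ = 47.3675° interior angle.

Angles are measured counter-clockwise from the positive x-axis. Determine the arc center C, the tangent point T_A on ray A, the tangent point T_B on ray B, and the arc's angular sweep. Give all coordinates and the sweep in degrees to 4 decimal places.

bisector direction at 120.1663° = (-0.502512,0.864570)
center distance |VC| = r/sin(θ/2) = 9.437452/sin(23.6837°) = 23.494480
C = V + |VC|·bis = (-31.0267,42.1297)
T_A = V + ((C−V)·d_A)·d_A = V + 21.5157·d_A = (-21.6496,43.1952)
T_B = V + ((C−V)·d_B)·d_B = V + 21.5157·d_B = (-36.5938,34.5092)
sweep = 180° − θ = 132.6325°

center=(-31.0267,42.1297) T_A=(-21.6496,43.1952) T_B=(-36.5938,34.5092) sweep=132.6325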